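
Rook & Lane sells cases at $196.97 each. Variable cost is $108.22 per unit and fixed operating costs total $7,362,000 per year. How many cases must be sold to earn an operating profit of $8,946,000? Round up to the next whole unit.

Unit CM = price − variable cost = $196.97 − $108.22 = $88.75.
Units = (FC + target) / CM = ($7,362,000 + $8,946,000) / $88.75 = 183,752.11, so 183,753 cases.

183,753 cases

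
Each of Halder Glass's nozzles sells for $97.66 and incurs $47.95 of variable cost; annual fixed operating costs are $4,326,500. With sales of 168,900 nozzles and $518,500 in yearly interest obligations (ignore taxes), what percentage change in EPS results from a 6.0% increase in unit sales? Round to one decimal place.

At 168,900 units, contribution = 168,900 × $49.71 = $8,396,019.00.
Operating income = contribution − fixed costs = $8,396,019.00 − $4,326,500 = $4,069,519.00.
Interest = $518,500.00, so EBIT − I = $3,551,019.00.
Degree of combined leverage = contribution ÷ (EBIT − I) = $8,396,019.00 ÷ $3,551,019.00 = 2.3644.
%ΔEPS = DCL × %ΔSales = 2.3644 × +6.0% = +14.2%.

+14.2%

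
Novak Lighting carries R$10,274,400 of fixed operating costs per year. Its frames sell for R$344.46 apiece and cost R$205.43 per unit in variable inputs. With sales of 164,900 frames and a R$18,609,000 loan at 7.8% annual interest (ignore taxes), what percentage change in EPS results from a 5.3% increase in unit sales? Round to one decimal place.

At 164,900 units, contribution = 164,900 × R$139.03 = R$22,926,047.00.
Operating income = contribution − fixed costs = R$22,926,047.00 − R$10,274,400 = R$12,651,647.00.
After interest of R$1,451,502.00, pre-tax earnings = R$11,200,145.00.
DCL = total CM / (EBIT − I) = R$22,926,047.00 / R$11,200,145.00 = 2.0469.
%ΔEPS = DCL × %ΔSales = 2.0469 × +5.3% = +10.8%.

+10.8%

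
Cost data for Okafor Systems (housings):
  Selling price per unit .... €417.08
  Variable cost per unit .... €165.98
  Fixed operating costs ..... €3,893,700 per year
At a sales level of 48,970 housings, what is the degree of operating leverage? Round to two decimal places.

1.46

At 48,970 units, contribution = 48,970 × €251.10 = €12,296,367.00.
EBIT = €12,296,367.00 − €3,893,700 = €8,402,667.00.
So DOL = total CM / EBIT = €12,296,367.00 / €8,402,667.00 = 1.4634.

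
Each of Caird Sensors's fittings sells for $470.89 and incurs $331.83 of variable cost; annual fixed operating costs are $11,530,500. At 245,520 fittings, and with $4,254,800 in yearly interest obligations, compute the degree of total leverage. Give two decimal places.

1.86

Contribution at this volume is 245,520 × $139.06 = $34,142,011.20.
EBIT = $34,142,011.20 − $11,530,500 = $22,611,511.20. Interest = $4,254,800.00.
DOL = $34,142,011.20 ÷ $22,611,511.20 = 1.5099; DFL = $22,611,511.20 ÷ $18,356,711.20 = 1.2318.
Combined leverage = 1.5099 × 1.2318 = 1.8599.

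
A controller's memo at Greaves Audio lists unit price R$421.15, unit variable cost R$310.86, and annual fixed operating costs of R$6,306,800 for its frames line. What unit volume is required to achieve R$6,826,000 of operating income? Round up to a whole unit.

Unit CM = price − variable cost = R$421.15 − R$310.86 = R$110.29.
Required volume = (fixed costs + target profit) ÷ CM = (R$6,306,800 + R$6,826,000) ÷ R$110.29 = 119,075.17, so 119,076 frames.

119,076 frames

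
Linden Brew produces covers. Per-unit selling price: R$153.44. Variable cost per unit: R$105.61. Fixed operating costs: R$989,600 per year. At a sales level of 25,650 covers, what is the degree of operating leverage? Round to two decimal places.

5.17

Total contribution margin = 25,650 × R$47.83 = R$1,226,839.50.
EBIT = R$1,226,839.50 − R$989,600 = R$237,239.50.
So DOL = total CM / EBIT = R$1,226,839.50 / R$237,239.50 = 5.1713.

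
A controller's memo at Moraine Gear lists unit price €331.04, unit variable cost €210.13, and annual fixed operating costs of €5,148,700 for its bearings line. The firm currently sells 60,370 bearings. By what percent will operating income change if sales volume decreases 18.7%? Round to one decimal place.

-63.5%

Total contribution margin = 60,370 × €120.91 = €7,299,336.70.
Operating income = contribution − fixed costs = €7,299,336.70 − €5,148,700 = €2,150,636.70.
Degree of operating leverage = €7,299,336.70 / €2,150,636.70 = 3.3940.
%ΔEBIT = DOL × %ΔSales = 3.3940 × -18.7% = -63.5%.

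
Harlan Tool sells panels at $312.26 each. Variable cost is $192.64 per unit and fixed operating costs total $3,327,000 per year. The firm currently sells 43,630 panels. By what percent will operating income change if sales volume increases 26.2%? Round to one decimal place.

Contribution at this volume is 43,630 × $119.62 = $5,219,020.60.
Operating income = contribution − fixed costs = $5,219,020.60 − $3,327,000 = $1,892,020.60.
Degree of operating leverage = $5,219,020.60 / $1,892,020.60 = 2.7584.
%ΔEBIT = DOL × %ΔSales = 2.7584 × +26.2% = +72.3%.

+72.3%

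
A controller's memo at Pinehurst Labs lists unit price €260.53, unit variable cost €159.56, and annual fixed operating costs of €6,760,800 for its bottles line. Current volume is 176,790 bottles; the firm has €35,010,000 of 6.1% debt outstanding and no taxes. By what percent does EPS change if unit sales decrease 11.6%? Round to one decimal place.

-23.1%

At 176,790 units, contribution = 176,790 × €100.97 = €17,850,486.30.
Subtracting fixed costs: EBIT = €17,850,486.30 − €6,760,800 = €11,089,686.30.
Interest = €2,135,610.00, so EBIT − I = €8,954,076.30.
Degree of combined leverage = contribution ÷ (EBIT − I) = €17,850,486.30 ÷ €8,954,076.30 = 1.9936.
%ΔEPS = DCL × %ΔSales = 1.9936 × -11.6% = -23.1%.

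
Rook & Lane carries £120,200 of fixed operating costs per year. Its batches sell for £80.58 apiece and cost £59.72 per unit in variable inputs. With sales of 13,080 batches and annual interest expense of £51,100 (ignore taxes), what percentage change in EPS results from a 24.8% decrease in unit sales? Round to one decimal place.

Contribution at this volume is 13,080 × £20.86 = £272,848.80.
Subtracting fixed costs: EBIT = £272,848.80 − £120,200 = £152,648.80.
Interest = £51,100.00, so EBIT − I = £101,548.80.
DCL = total CM / (EBIT − I) = £272,848.80 / £101,548.80 = 2.6869.
%ΔEPS = DCL × %ΔSales = 2.6869 × -24.8% = -66.6%.

-66.6%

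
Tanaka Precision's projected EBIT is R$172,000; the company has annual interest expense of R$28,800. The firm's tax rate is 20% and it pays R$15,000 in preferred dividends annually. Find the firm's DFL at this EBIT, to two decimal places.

Annual interest charges come to R$28,800.00.
Preferred dividends grossed up pre-tax: R$15,000 / (1 − 0.20) = R$18,750.00.
DFL = EBIT ÷ [EBIT − I − D_p/(1−t)] = R$172,000 ÷ [R$172,000 − R$28,800.00 − R$18,750.00] = R$172,000 ÷ R$124,450.00 = 1.3821.

1.38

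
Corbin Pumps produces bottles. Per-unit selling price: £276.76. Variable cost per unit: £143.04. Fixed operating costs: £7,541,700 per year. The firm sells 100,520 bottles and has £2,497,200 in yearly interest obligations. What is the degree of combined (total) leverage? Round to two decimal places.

At 100,520 units, contribution = 100,520 × £133.72 = £13,441,534.40.
Subtracting fixed costs: EBIT = £13,441,534.40 − £7,541,700 = £5,899,834.40. Interest = £2,497,200.00.
DOL = £13,441,534.40 ÷ £5,899,834.40 = 2.2783; DFL = £5,899,834.40 ÷ £3,402,634.40 = 1.7339.
Combined leverage = 2.2783 × 1.7339 = 3.9503.

3.95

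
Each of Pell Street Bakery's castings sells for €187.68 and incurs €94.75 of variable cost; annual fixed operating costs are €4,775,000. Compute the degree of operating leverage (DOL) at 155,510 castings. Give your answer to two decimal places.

Contribution at this volume is 155,510 × €92.93 = €14,451,544.30.
Operating income = contribution − fixed costs = €14,451,544.30 − €4,775,000 = €9,676,544.30.
So DOL = total CM / EBIT = €14,451,544.30 / €9,676,544.30 = 1.4935.

1.49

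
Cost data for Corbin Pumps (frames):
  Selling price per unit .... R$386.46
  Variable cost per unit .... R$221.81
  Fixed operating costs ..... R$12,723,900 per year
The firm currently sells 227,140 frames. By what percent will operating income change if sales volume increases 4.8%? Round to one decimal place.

+7.3%

Contribution at this volume is 227,140 × R$164.65 = R$37,398,601.00.
EBIT = R$37,398,601.00 − R$12,723,900 = R$24,674,701.00.
Degree of operating leverage = R$37,398,601.00 / R$24,674,701.00 = 1.5157.
%ΔEBIT = DOL × %ΔSales = 1.5157 × +4.8% = +7.3%.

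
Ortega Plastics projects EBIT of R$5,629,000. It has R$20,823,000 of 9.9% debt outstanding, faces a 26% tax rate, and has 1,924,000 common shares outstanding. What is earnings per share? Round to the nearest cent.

R$1.37

Interest = R$2,061,477.00, so EBT = R$5,629,000 − R$2,061,477.00 = R$3,567,523.00.
Net income = R$3,567,523.00 × (1 − 0.26) = R$2,639,967.02.
Per share: R$2,639,967.02 / 1,924,000 shares = R$1.37.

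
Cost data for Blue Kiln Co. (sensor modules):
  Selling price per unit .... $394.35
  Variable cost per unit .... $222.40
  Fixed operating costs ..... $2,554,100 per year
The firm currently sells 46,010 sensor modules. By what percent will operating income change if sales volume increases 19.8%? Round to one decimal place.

+29.2%

At 46,010 units, contribution = 46,010 × $171.95 = $7,911,419.50.
EBIT = $7,911,419.50 − $2,554,100 = $5,357,319.50.
So DOL = total CM / EBIT = $7,911,419.50 / $5,357,319.50 = 1.4767.
%ΔEBIT = DOL × %ΔSales = 1.4767 × +19.8% = +29.2%.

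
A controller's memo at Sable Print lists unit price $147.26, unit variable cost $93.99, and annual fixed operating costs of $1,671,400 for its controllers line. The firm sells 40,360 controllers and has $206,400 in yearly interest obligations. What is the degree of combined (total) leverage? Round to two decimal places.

7.90

At 40,360 units, contribution = 40,360 × $53.27 = $2,149,977.20.
EBIT = $2,149,977.20 − $1,671,400 = $478,577.20. Interest = $206,400.00, so EBIT − I = $272,177.20.
DCL = contribution ÷ (EBIT − I) = $2,149,977.20 ÷ $272,177.20 = 7.8992.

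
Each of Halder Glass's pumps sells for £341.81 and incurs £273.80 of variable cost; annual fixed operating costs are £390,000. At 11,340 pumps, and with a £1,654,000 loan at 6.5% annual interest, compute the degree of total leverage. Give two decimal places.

Contribution at this volume is 11,340 × £68.01 = £771,233.40.
Operating income = contribution − fixed costs = £771,233.40 − £390,000 = £381,233.40. Interest = £107,510.00, so EBIT − I = £273,723.40.
DCL = contribution ÷ (EBIT − I) = £771,233.40 ÷ £273,723.40 = 2.8176.

2.82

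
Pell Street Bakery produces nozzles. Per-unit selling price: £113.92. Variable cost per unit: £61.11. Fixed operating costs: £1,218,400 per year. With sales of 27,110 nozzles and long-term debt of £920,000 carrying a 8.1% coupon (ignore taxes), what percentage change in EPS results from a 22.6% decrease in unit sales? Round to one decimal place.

Total contribution margin = 27,110 × £52.81 = £1,431,679.10.
EBIT = £1,431,679.10 − £1,218,400 = £213,279.10.
Interest = £74,520.00, so EBIT − I = £138,759.10.
Degree of combined leverage = contribution ÷ (EBIT − I) = £1,431,679.10 ÷ £138,759.10 = 10.3177.
EPS therefore changes by 10.3177 × (-22.6%) = -233.2%.

-233.2%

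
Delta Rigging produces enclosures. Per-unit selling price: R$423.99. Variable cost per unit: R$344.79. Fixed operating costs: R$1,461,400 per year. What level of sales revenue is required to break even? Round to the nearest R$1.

CM per unit = R$423.99 − R$344.79 = R$79.20; CM ratio = R$79.20 / R$423.99 = 0.1868.
Break-even revenue = fixed costs × price ÷ CM = R$1,461,400 × R$423.99 ÷ R$79.20 = R$7,823,472.

R$7,823,472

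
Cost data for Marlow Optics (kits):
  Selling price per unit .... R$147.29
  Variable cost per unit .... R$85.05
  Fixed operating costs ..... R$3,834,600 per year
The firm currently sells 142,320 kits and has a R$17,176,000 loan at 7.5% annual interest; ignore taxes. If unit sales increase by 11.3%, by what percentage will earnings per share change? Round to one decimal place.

Contribution at this volume is 142,320 × R$62.24 = R$8,857,996.80.
EBIT = R$8,857,996.80 − R$3,834,600 = R$5,023,396.80.
After interest of R$1,288,200.00, pre-tax earnings = R$3,735,196.80.
Degree of combined leverage = contribution ÷ (EBIT − I) = R$8,857,996.80 ÷ R$3,735,196.80 = 2.3715.
%ΔEPS = DCL × %ΔSales = 2.3715 × +11.3% = +26.8%.

+26.8%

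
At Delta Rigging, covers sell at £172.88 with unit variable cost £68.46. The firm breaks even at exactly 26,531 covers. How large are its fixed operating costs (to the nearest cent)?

Contribution margin per unit = £172.88 − £68.46 = £104.42.
Since BE = FC / CM, FC = 26,531 × £104.42 = £2,770,367.02.

£2,770,367.02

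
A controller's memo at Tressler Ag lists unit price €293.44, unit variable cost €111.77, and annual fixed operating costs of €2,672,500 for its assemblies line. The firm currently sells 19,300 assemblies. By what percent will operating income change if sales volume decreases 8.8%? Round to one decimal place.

At 19,300 units, contribution = 19,300 × €181.67 = €3,506,231.00.
Operating income = contribution − fixed costs = €3,506,231.00 − €2,672,500 = €833,731.00.
Degree of operating leverage = €3,506,231.00 / €833,731.00 = 4.2055.
%ΔEBIT = DOL × %ΔSales = 4.2055 × -8.8% = -37.0%.

-37.0%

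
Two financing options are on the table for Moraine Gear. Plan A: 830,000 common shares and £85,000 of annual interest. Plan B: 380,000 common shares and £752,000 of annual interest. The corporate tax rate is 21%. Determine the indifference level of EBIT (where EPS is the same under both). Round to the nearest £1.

Set EPS_A = EPS_B: (EBIT − £85,000)(1 − 0.21) ÷ 830,000 = (EBIT − £752,000)(1 − 0.21) ÷ 380,000.
The (1 − t) factor cancels: (EBIT − 85,000) × 380,000 = (EBIT − 752,000) × 830,000.
EBIT × (830,000 − 380,000) = 752,000 × 830,000 − 85,000 × 380,000 = 591,860,000,000, so EBIT = 591,860,000,000 ÷ 450,000 = 1,315,244.44.

£1,315,244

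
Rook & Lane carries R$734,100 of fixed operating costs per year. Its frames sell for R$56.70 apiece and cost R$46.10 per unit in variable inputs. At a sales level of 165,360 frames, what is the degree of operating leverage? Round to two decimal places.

At 165,360 units, contribution = 165,360 × R$10.60 = R$1,752,816.00.
Operating income = contribution − fixed costs = R$1,752,816.00 − R$734,100 = R$1,018,716.00.
DOL = contribution ÷ EBIT = R$1,752,816.00 ÷ R$1,018,716.00 = 1.7206.

1.72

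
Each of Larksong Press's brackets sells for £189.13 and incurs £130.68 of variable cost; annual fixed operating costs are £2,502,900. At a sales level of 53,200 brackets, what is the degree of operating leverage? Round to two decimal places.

At 53,200 units, contribution = 53,200 × £58.45 = £3,109,540.00.
Operating income = contribution − fixed costs = £3,109,540.00 − £2,502,900 = £606,640.00.
Degree of operating leverage = £3,109,540.00 / £606,640.00 = 5.1258.

5.13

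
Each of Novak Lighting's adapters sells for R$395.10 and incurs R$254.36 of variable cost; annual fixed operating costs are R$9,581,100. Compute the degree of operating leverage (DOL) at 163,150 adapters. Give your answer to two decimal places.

Total contribution margin = 163,150 × R$140.74 = R$22,961,731.00.
Subtracting fixed costs: EBIT = R$22,961,731.00 − R$9,581,100 = R$13,380,631.00.
Degree of operating leverage = R$22,961,731.00 / R$13,380,631.00 = 1.7160.

1.72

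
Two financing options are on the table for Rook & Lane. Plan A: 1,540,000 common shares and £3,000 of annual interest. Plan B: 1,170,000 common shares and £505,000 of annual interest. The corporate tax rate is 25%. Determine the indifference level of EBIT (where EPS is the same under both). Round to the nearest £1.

£2,092,405

At indifference, (EBIT − 3,000)(1 − t)/1,540,000 = (EBIT − 505,000)(1 − t)/1,170,000.
The (1 − t) factor cancels: (EBIT − 3,000) × 1,170,000 = (EBIT − 505,000) × 1,540,000.
EBIT × (1,540,000 − 1,170,000) = 505,000 × 1,540,000 − 3,000 × 1,170,000 = 774,190,000,000, so EBIT = 774,190,000,000 ÷ 370,000 = 2,092,405.41.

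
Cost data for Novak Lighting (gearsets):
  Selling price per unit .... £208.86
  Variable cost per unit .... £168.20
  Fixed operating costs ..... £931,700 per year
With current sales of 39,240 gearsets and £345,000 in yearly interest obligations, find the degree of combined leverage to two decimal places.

At 39,240 units, contribution = 39,240 × £40.66 = £1,595,498.40.
Operating income = contribution − fixed costs = £1,595,498.40 − £931,700 = £663,798.40. Interest = £345,000.00, so EBIT − I = £318,798.40.
DCL = contribution ÷ (EBIT − I) = £1,595,498.40 ÷ £318,798.40 = 5.0047.

5.00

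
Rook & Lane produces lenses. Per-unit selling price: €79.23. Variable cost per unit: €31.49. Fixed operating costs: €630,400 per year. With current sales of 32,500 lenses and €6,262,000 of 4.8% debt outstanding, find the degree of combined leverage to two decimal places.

2.50

Total contribution margin = 32,500 × €47.74 = €1,551,550.00.
Operating income = contribution − fixed costs = €1,551,550.00 − €630,400 = €921,150.00. Interest = €300,576.00.
DOL = €1,551,550.00 ÷ €921,150.00 = 1.6844; DFL = €921,150.00 ÷ €620,574.00 = 1.4844.
DCL = DOL × DFL = 1.6844 × 1.4844 = 2.5003.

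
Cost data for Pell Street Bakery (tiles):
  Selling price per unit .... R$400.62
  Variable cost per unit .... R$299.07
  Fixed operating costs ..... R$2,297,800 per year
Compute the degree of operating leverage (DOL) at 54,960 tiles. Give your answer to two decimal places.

Total contribution margin = 54,960 × R$101.55 = R$5,581,188.00.
EBIT = R$5,581,188.00 − R$2,297,800 = R$3,283,388.00.
So DOL = total CM / EBIT = R$5,581,188.00 / R$3,283,388.00 = 1.6998.

1.70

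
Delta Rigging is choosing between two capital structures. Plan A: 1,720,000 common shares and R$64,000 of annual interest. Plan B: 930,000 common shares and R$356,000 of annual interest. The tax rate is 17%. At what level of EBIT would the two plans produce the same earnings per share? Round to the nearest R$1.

R$699,747

At indifference, (EBIT − 64,000)(1 − t)/1,720,000 = (EBIT − 356,000)(1 − t)/930,000.
The (1 − t) factor cancels: (EBIT − 64,000) × 930,000 = (EBIT − 356,000) × 1,720,000.
EBIT × (1,720,000 − 930,000) = 356,000 × 1,720,000 − 64,000 × 930,000 = 552,800,000,000, so EBIT = 552,800,000,000 ÷ 790,000 = 699,746.84.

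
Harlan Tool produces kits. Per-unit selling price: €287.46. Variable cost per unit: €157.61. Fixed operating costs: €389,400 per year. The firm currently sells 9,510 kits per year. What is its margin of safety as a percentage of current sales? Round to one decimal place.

68.5%

Contribution margin per unit = €287.46 − €157.61 = €129.85. Break-even units = €389,400 ÷ €129.85 = 2,998.84; break-even revenue = 2,998.84 × €287.46 = €862,047.93.
Current sales = 9,510 × €287.46 = €2,733,744.60.
Margin of safety = (€2,733,744.60 − €862,047.93) ÷ €2,733,744.60 = 68.5%.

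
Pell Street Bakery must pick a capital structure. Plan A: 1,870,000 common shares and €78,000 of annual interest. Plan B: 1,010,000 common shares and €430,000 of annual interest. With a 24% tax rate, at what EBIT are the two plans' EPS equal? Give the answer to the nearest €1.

At indifference, (EBIT − 78,000)(1 − t)/1,870,000 = (EBIT − 430,000)(1 − t)/1,010,000.
The (1 − t) factor cancels: (EBIT − 78,000) × 1,010,000 = (EBIT − 430,000) × 1,870,000.
Solving, EBIT = (430,000·1,870,000 − 78,000·1,010,000) / (1,870,000 − 1,010,000) = 725,320,000,000 / 860,000 = 843,395.35.

€843,395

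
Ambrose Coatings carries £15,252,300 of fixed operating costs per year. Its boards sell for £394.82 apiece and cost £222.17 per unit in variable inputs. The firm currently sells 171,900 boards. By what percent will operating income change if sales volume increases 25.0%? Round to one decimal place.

Total contribution margin = 171,900 × £172.65 = £29,678,535.00.
EBIT = £29,678,535.00 − £15,252,300 = £14,426,235.00.
So DOL = total CM / EBIT = £29,678,535.00 / £14,426,235.00 = 2.0573.
So EBIT moves 2.0573 × (+25.0%) = +51.4%.

+51.4%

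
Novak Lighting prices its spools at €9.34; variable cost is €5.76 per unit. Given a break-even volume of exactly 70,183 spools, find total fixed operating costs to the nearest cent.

€251,255.14

Each unit contributes €9.34 − €5.76 = €3.58.
Since BE = FC / CM, FC = 70,183 × €3.58 = €251,255.14.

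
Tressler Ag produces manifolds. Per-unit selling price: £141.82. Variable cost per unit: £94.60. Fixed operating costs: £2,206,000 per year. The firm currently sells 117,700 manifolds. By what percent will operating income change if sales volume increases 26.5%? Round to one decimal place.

+43.9%

Contribution at this volume is 117,700 × £47.22 = £5,557,794.00.
Subtracting fixed costs: EBIT = £5,557,794.00 − £2,206,000 = £3,351,794.00.
So DOL = total CM / EBIT = £5,557,794.00 / £3,351,794.00 = 1.6582.
%ΔEBIT = DOL × %ΔSales = 1.6582 × +26.5% = +43.9%.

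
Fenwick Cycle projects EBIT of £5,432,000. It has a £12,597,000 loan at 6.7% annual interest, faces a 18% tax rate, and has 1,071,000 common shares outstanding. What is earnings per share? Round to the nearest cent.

Interest = £843,999.00, so EBT = £5,432,000 − £843,999.00 = £4,588,001.00.
Net income = £4,588,001.00 × (1 − 0.18) = £3,762,160.82.
EPS = £3,762,160.82 ÷ 1,071,000 = £3.51.

£3.51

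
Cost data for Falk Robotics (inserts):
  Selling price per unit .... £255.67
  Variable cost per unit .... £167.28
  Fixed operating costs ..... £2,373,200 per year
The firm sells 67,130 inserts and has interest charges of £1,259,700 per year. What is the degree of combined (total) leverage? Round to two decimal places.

At 67,130 units, contribution = 67,130 × £88.39 = £5,933,620.70.
Subtracting fixed costs: EBIT = £5,933,620.70 − £2,373,200 = £3,560,420.70. Interest = £1,259,700.00, so EBIT − I = £2,300,720.70.
DCL = contribution ÷ (EBIT − I) = £5,933,620.70 ÷ £2,300,720.70 = 2.5790.

2.58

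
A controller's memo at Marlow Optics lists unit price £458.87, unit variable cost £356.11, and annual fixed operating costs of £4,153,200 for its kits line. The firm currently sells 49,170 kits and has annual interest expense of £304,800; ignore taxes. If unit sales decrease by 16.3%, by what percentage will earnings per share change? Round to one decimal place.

-138.5%

At 49,170 units, contribution = 49,170 × £102.76 = £5,052,709.20.
Subtracting fixed costs: EBIT = £5,052,709.20 − £4,153,200 = £899,509.20.
Interest = £304,800.00, so EBIT − I = £594,709.20.
Degree of combined leverage = contribution ÷ (EBIT − I) = £5,052,709.20 ÷ £594,709.20 = 8.4961.
EPS therefore changes by 8.4961 × (-16.3%) = -138.5%.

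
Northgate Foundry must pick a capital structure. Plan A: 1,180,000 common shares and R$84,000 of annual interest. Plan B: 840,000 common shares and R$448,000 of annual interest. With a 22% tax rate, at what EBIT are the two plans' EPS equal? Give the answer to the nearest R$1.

Set EPS_A = EPS_B: (EBIT − R$84,000)(1 − 0.22) ÷ 1,180,000 = (EBIT − R$448,000)(1 − 0.22) ÷ 840,000.
The (1 − t) factor cancels: (EBIT − 84,000) × 840,000 = (EBIT − 448,000) × 1,180,000.
EBIT × (1,180,000 − 840,000) = 448,000 × 1,180,000 − 84,000 × 840,000 = 458,080,000,000, so EBIT = 458,080,000,000 ÷ 340,000 = 1,347,294.12.

R$1,347,294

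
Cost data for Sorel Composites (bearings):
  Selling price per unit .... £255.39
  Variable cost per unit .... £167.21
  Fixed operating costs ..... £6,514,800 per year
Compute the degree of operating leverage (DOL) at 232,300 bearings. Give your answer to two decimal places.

1.47

Contribution at this volume is 232,300 × £88.18 = £20,484,214.00.
Subtracting fixed costs: EBIT = £20,484,214.00 − £6,514,800 = £13,969,414.00.
So DOL = total CM / EBIT = £20,484,214.00 / £13,969,414.00 = 1.4664.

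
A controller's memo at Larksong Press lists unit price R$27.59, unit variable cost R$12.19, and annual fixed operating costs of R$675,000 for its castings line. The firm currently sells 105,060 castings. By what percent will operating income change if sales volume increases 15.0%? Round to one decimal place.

Total contribution margin = 105,060 × R$15.40 = R$1,617,924.00.
Subtracting fixed costs: EBIT = R$1,617,924.00 − R$675,000 = R$942,924.00.
Degree of operating leverage = R$1,617,924.00 / R$942,924.00 = 1.7159.
Operating income changes by 1.7159 × +15.0% = +25.7%.

+25.7%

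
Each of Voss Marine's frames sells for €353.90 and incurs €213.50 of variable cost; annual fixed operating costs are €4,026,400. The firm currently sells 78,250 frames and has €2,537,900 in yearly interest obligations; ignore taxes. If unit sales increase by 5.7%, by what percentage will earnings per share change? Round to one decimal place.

At 78,250 units, contribution = 78,250 × €140.40 = €10,986,300.00.
Subtracting fixed costs: EBIT = €10,986,300.00 − €4,026,400 = €6,959,900.00.
After interest of €2,537,900.00, pre-tax earnings = €4,422,000.00.
DCL = total CM / (EBIT − I) = €10,986,300.00 / €4,422,000.00 = 2.4845.
%ΔEPS = DCL × %ΔSales = 2.4845 × +5.7% = +14.2%.

+14.2%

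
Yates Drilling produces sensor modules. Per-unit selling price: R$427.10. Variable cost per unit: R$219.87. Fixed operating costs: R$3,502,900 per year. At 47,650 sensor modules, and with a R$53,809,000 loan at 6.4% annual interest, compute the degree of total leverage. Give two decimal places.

3.37

At 47,650 units, contribution = 47,650 × R$207.23 = R$9,874,509.50.
Operating income = contribution − fixed costs = R$9,874,509.50 − R$3,502,900 = R$6,371,609.50. Interest = R$3,443,776.00.
DOL = R$9,874,509.50 ÷ R$6,371,609.50 = 1.5498; DFL = R$6,371,609.50 ÷ R$2,927,833.50 = 2.1762.
DCL = DOL × DFL = 1.5498 × 2.1762 = 3.3727.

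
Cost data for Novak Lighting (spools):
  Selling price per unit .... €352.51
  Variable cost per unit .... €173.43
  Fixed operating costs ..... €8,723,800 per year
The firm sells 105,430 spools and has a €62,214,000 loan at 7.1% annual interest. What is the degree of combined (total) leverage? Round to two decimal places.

3.29

At 105,430 units, contribution = 105,430 × €179.08 = €18,880,404.40.
Subtracting fixed costs: EBIT = €18,880,404.40 − €8,723,800 = €10,156,604.40. Interest = €4,417,194.00, so EBIT − I = €5,739,410.40.
DCL = contribution ÷ (EBIT − I) = €18,880,404.40 ÷ €5,739,410.40 = 3.2896.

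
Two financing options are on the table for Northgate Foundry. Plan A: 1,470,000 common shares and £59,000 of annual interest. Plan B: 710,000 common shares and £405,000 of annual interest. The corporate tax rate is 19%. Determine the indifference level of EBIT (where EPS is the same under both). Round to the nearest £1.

£728,237

At indifference, (EBIT − 59,000)(1 − t)/1,470,000 = (EBIT − 405,000)(1 − t)/710,000.
The (1 − t) factor cancels: (EBIT − 59,000) × 710,000 = (EBIT − 405,000) × 1,470,000.
EBIT × (1,470,000 − 710,000) = 405,000 × 1,470,000 − 59,000 × 710,000 = 553,460,000,000, so EBIT = 553,460,000,000 ÷ 760,000 = 728,236.84.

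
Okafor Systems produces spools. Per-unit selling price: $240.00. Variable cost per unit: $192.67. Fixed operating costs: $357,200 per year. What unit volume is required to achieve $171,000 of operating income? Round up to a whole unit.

11,160 spools

Each unit contributes $240.00 − $192.67 = $47.33.
Units = (FC + target) / CM = ($357,200 + $171,000) / $47.33 = 11,159.94, so 11,160 spools.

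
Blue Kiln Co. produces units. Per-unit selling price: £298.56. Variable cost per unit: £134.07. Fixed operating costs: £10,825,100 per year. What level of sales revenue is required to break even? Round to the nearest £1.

£19,648,257

CM per unit = £298.56 − £134.07 = £164.49; CM ratio = £164.49 / £298.56 = 0.5509.
Break-even sales = FC ÷ CM ratio = £10,825,100 × £298.56 / £164.49 = £19,648,257.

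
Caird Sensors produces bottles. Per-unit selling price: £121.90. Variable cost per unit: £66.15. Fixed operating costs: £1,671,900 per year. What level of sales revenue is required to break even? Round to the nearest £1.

£3,655,688

CM per unit = £121.90 − £66.15 = £55.75; CM ratio = £55.75 / £121.90 = 0.4573.
Break-even sales = FC ÷ CM ratio = £1,671,900 × £121.90 / £55.75 = £3,655,688.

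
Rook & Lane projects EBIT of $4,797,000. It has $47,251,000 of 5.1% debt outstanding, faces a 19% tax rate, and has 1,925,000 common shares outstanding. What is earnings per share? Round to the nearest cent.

Pre-tax income = $4,797,000 − $2,409,801.00 = $2,387,199.00.
Net income = $2,387,199.00 × (1 − 0.19) = $1,933,631.19.
Per share: $1,933,631.19 / 1,925,000 shares = $1.00.

$1.00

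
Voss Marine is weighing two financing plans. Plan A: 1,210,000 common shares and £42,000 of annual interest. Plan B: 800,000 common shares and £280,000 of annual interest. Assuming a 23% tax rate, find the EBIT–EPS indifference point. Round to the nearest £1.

At indifference, (EBIT − 42,000)(1 − t)/1,210,000 = (EBIT − 280,000)(1 − t)/800,000.
Cancelling (1 − t) and cross-multiplying: 800,000·(EBIT − 42,000) = 1,210,000·(EBIT − 280,000).
Solving, EBIT = (280,000·1,210,000 − 42,000·800,000) / (1,210,000 − 800,000) = 305,200,000,000 / 410,000 = 744,390.24.

£744,390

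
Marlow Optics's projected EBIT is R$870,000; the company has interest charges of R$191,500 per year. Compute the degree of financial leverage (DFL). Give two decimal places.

1.28

Annual interest charges come to R$191,500.00.
Degree of financial leverage = EBIT / (EBIT − interest) = R$870,000 / R$678,500.00 = 1.2822.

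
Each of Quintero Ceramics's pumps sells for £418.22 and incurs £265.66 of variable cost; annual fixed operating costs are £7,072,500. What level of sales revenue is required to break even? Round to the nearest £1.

£19,388,181

CM per unit = £418.22 − £265.66 = £152.56; CM ratio = £152.56 / £418.22 = 0.3648.
Break-even revenue = fixed costs × price ÷ CM = £7,072,500 × £418.22 ÷ £152.56 = £19,388,181.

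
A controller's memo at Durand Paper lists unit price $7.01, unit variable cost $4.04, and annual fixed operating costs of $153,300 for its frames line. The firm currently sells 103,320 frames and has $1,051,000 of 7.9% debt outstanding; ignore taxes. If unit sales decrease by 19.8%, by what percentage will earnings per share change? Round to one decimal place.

-86.1%

At 103,320 units, contribution = 103,320 × $2.97 = $306,860.40.
Operating income = contribution − fixed costs = $306,860.40 − $153,300 = $153,560.40.
After interest of $83,029.00, pre-tax earnings = $70,531.40.
DCL = total CM / (EBIT − I) = $306,860.40 / $70,531.40 = 4.3507.
%ΔEPS = DCL × %ΔSales = 4.3507 × -19.8% = -86.1%.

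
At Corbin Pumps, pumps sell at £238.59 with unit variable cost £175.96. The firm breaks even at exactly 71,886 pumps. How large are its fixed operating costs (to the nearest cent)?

£4,502,220.18

Each unit contributes £238.59 − £175.96 = £62.63.
Since BE = FC / CM, FC = 71,886 × £62.63 = £4,502,220.18.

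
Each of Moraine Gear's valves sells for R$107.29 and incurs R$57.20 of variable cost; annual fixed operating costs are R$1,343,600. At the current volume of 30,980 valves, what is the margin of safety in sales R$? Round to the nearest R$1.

R$445,928

Each unit contributes R$107.29 − R$57.20 = R$50.09. Break-even units = R$1,343,600 ÷ R$50.09 = 26,823.72; break-even revenue = 26,823.72 × R$107.29 = R$2,877,916.63.
Current sales = 30,980 × R$107.29 = R$3,323,844.20.
Margin of safety = R$3,323,844.20 − R$2,877,916.63 = R$445,928.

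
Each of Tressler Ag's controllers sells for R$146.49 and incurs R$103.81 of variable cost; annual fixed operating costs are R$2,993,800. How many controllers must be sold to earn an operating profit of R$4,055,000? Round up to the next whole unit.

165,155 controllers

Contribution margin per unit = R$146.49 − R$103.81 = R$42.68.
Units = (FC + target) / CM = (R$2,993,800 + R$4,055,000) / R$42.68 = 165,154.64, so 165,155 controllers.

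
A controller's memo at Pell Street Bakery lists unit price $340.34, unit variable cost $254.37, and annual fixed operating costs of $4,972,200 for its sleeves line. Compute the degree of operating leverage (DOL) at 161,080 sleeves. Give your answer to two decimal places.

Contribution at this volume is 161,080 × $85.97 = $13,848,047.60.
Subtracting fixed costs: EBIT = $13,848,047.60 − $4,972,200 = $8,875,847.60.
DOL = contribution ÷ EBIT = $13,848,047.60 ÷ $8,875,847.60 = 1.5602.

1.56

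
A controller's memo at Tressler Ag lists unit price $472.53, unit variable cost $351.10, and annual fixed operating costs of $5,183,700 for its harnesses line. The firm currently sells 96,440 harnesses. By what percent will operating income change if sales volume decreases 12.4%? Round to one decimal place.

Contribution at this volume is 96,440 × $121.43 = $11,710,709.20.
Operating income = contribution − fixed costs = $11,710,709.20 − $5,183,700 = $6,527,009.20.
DOL = contribution ÷ EBIT = $11,710,709.20 ÷ $6,527,009.20 = 1.7942.
So EBIT moves 1.7942 × (-12.4%) = -22.2%.

-22.2%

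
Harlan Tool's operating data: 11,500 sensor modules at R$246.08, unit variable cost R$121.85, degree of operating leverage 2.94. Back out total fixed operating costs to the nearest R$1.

R$942,711

At 11,500 units, contribution = 11,500 × R$124.23 = R$1,428,645.00.
Since DOL = CM ÷ EBIT, EBIT = R$1,428,645.00 ÷ 2.94 = R$485,933.67.
Fixed costs = CM − EBIT = R$1,428,645.00 − R$485,933.67 = R$942,711.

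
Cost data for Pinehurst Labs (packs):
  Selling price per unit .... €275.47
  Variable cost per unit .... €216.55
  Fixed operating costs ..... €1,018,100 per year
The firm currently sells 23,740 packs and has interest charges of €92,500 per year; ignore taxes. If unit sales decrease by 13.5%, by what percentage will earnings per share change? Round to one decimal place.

Contribution at this volume is 23,740 × €58.92 = €1,398,760.80.
Operating income = contribution − fixed costs = €1,398,760.80 − €1,018,100 = €380,660.80.
Interest = €92,500.00, so EBIT − I = €288,160.80.
DCL = total CM / (EBIT − I) = €1,398,760.80 / €288,160.80 = 4.8541.
EPS therefore changes by 4.8541 × (-13.5%) = -65.5%.

-65.5%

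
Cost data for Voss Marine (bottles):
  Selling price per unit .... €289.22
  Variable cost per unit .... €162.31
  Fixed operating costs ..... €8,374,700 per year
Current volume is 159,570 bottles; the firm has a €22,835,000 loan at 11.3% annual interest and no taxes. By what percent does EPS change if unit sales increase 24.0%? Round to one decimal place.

Contribution at this volume is 159,570 × €126.91 = €20,251,028.70.
Subtracting fixed costs: EBIT = €20,251,028.70 − €8,374,700 = €11,876,328.70.
After interest of €2,580,355.00, pre-tax earnings = €9,295,973.70.
Degree of combined leverage = contribution ÷ (EBIT − I) = €20,251,028.70 ÷ €9,295,973.70 = 2.1785.
EPS therefore changes by 2.1785 × (+24.0%) = +52.3%.

+52.3%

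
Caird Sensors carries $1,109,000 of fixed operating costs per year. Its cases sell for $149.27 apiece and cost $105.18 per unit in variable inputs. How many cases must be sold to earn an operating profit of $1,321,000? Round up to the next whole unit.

Unit CM = price − variable cost = $149.27 − $105.18 = $44.09.
Required volume = (fixed costs + target profit) ÷ CM = ($1,109,000 + $1,321,000) ÷ $44.09 = 55,114.54, so 55,115 cases.

55,115 cases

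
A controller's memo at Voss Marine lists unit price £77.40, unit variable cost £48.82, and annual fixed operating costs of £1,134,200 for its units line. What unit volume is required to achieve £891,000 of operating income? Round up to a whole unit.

Each unit contributes £77.40 − £48.82 = £28.58.
Required volume = (fixed costs + target profit) ÷ CM = (£1,134,200 + £891,000) ÷ £28.58 = 70,860.74, so 70,861 units.

70,861 units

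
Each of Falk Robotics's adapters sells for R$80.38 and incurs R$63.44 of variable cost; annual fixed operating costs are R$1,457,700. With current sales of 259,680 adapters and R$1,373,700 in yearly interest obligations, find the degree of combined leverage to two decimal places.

2.81

Contribution at this volume is 259,680 × R$16.94 = R$4,398,979.20.
EBIT = R$4,398,979.20 − R$1,457,700 = R$2,941,279.20. Interest = R$1,373,700.00, so EBIT − I = R$1,567,579.20.
Degree of total leverage = total CM / (EBIT − interest) = R$4,398,979.20 / R$1,567,579.20 = 2.8062.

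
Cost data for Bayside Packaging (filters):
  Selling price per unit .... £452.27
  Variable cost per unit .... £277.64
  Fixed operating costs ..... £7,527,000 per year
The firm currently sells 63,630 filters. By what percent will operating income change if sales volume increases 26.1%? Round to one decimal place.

+80.9%

Contribution at this volume is 63,630 × £174.63 = £11,111,706.90.
Operating income = contribution − fixed costs = £11,111,706.90 − £7,527,000 = £3,584,706.90.
Degree of operating leverage = £11,111,706.90 / £3,584,706.90 = 3.0998.
Operating income changes by 3.0998 × +26.1% = +80.9%.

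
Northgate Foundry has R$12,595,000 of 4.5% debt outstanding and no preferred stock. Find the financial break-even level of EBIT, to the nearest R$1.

Annual interest = 4.5% × R$12,595,000 = R$566,775.00.
With no preferred dividends, EPS = 0 when EBIT exactly covers interest, so the financial break-even EBIT is R$566,775.00.

R$566,775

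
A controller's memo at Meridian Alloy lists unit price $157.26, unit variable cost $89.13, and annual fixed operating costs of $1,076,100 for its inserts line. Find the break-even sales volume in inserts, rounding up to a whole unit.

15,795 inserts

Unit CM = price − variable cost = $157.26 − $89.13 = $68.13.
Units to break even: $1,076,100 ÷ $68.13 = 15,794.80, rounded up to 15,795.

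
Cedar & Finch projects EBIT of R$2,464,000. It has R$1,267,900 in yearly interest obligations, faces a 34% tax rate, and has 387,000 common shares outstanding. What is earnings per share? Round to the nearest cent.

Interest = R$1,267,900.00, so EBT = R$2,464,000 − R$1,267,900.00 = R$1,196,100.00.
Net income = R$1,196,100.00 × (1 − 0.34) = R$789,426.00.
EPS = R$789,426.00 ÷ 387,000 = R$2.04.

R$2.04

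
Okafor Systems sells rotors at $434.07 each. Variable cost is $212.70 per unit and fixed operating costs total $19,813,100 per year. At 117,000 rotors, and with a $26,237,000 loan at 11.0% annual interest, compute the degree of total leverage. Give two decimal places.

Contribution at this volume is 117,000 × $221.37 = $25,900,290.00.
EBIT = $25,900,290.00 − $19,813,100 = $6,087,190.00. Interest = $2,886,070.00.
DOL = $25,900,290.00 ÷ $6,087,190.00 = 4.2549; DFL = $6,087,190.00 ÷ $3,201,120.00 = 1.9016.
DCL = DOL × DFL = 4.2549 × 1.9016 = 8.0911.

8.09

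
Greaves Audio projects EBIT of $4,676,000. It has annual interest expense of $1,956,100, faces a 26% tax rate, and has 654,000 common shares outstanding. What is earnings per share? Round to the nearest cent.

Pre-tax income = $4,676,000 − $1,956,100.00 = $2,719,900.00.
After tax at 26%: net income = $2,719,900.00 × 0.74 = $2,012,726.00.
EPS = $2,012,726.00 ÷ 654,000 = $3.08.

$3.08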